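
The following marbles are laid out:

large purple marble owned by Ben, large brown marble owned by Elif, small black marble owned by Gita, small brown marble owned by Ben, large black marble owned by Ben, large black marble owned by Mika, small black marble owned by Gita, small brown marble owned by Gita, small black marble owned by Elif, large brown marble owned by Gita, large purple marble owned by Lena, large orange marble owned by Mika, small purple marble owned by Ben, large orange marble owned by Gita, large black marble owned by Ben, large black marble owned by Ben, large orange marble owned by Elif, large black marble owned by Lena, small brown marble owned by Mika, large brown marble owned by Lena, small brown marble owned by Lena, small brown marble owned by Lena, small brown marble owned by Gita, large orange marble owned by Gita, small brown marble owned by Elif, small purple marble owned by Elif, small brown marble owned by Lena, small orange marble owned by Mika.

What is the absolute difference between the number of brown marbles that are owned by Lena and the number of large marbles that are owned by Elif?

brown marbles owned by Lena: 4. large marbles owned by Elif: 2.
|4 − 2| = 4 − 2 = 2.

2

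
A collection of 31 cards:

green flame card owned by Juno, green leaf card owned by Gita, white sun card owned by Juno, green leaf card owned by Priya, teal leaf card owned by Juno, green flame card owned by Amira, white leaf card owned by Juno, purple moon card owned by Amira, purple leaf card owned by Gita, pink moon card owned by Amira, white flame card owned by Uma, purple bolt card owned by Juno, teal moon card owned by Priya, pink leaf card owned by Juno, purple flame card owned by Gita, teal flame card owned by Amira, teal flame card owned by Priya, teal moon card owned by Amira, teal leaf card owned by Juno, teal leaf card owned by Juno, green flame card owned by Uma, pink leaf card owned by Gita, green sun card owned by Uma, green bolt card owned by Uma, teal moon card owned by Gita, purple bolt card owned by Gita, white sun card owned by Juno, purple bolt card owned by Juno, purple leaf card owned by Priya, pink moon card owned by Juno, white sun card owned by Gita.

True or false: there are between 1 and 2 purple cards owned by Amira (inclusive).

True

Count of purple cards owned by Amira: 1.
The claim requires 1 ≤ 1 ≤ 2, which holds.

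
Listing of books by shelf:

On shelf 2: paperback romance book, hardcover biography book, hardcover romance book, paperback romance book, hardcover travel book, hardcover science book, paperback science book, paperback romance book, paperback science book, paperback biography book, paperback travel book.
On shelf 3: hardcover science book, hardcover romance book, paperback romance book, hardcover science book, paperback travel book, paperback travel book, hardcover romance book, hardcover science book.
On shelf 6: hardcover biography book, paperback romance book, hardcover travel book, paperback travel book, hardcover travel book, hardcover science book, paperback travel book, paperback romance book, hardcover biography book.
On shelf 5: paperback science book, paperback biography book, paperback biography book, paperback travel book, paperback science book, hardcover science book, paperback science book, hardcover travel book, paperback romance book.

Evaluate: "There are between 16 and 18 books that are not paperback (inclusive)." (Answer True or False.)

True

|books that are not paperback| = 16.
The claim requires 16 ≤ 16 ≤ 18, which holds.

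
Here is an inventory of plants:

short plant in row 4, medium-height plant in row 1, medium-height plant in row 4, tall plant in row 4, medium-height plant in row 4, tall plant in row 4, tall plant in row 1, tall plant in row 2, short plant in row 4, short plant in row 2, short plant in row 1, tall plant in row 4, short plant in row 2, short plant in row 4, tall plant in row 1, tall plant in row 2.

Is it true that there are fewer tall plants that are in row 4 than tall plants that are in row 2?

tall plants in row 4: 3.
tall plants in row 2: 2.
The claim requires 3 < 2, which does not hold.

False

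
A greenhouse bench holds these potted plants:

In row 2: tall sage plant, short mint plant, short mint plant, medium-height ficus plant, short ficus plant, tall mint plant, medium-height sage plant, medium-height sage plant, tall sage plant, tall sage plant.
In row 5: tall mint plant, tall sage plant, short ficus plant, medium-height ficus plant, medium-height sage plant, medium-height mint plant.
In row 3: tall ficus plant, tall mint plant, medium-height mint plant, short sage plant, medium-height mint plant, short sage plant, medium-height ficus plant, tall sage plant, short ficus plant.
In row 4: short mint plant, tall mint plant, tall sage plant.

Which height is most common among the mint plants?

tall

Counts by height (restricted to mint plants): tall 4, short 3, medium-height 3.
The maximum is 4, held uniquely by tall.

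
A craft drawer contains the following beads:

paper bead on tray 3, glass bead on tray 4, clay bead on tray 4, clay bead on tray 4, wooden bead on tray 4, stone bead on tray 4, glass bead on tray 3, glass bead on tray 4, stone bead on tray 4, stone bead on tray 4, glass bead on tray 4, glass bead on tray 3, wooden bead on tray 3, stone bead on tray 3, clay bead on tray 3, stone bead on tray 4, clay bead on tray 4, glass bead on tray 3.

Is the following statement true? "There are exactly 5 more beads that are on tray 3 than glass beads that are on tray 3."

There are 7 beads on tray 3.
There are 3 glass beads on tray 3.
The claim requires 7 − 3 (= 4) to equal 5, which does not hold.

False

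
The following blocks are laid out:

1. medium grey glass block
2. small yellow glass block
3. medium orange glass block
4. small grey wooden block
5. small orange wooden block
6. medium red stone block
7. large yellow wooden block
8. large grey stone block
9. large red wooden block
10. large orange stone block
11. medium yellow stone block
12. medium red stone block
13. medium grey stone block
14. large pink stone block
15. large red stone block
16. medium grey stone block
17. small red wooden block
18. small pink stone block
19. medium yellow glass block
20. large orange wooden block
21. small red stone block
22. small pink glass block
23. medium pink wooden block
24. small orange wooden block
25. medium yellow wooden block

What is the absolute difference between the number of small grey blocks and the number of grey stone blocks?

2

small grey blocks: 1. grey stone blocks: 3.
|1 − 3| = 3 − 1 = 2.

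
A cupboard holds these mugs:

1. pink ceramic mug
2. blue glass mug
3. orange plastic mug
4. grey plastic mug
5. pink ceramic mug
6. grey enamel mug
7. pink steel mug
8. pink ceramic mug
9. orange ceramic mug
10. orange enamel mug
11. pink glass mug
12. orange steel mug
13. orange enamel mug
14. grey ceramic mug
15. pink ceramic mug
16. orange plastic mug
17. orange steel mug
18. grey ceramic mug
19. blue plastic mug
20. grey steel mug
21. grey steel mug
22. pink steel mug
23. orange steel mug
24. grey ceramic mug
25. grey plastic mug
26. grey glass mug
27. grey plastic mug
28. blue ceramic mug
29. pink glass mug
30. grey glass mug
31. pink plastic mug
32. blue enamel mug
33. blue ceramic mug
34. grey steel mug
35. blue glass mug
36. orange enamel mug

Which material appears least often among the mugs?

enamel

Counts by material: ceramic 10, steel 8, plastic 7, glass 6, enamel 5.
The minimum is 5, held uniquely by enamel.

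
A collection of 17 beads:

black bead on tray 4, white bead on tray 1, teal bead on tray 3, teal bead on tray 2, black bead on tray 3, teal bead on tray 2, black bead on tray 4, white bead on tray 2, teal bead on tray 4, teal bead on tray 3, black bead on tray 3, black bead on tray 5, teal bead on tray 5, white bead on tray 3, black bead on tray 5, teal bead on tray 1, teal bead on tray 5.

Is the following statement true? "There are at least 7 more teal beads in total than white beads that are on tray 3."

True

teal beads: 8.
white beads on tray 3: 1.
The claim requires 8 − 1 = 7 ≥ 7, which holds.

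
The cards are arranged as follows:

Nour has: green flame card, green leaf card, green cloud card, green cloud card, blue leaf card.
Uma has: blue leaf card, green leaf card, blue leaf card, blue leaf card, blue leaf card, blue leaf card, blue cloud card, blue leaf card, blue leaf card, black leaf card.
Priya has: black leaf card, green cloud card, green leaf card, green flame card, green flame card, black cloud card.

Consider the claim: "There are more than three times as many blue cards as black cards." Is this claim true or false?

False

blue cards: 9.
black cards: 3.
The claim requires 9 > 3 × 3 = 9, which does not hold.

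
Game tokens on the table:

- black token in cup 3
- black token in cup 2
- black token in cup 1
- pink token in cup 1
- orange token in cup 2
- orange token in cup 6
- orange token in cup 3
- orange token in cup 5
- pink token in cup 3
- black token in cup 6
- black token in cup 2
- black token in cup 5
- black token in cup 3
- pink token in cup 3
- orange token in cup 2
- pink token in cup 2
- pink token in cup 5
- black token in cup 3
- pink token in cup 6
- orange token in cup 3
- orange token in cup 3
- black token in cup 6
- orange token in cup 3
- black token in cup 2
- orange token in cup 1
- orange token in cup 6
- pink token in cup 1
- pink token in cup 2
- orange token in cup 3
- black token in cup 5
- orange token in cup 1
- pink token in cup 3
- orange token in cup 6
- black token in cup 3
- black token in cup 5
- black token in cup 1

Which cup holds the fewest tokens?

Counts by cup: cup 3→12, cup 2→7, cup 6→6, cup 1→6, cup 5→5.
The minimum is 5, held uniquely by cup 5.

cup 5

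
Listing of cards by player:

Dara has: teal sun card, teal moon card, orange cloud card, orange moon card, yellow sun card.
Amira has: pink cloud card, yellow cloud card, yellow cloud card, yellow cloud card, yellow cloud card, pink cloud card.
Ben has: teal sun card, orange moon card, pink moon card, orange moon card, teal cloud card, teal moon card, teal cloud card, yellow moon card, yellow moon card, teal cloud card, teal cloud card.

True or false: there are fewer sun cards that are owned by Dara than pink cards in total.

Count of sun cards owned by Dara: 2.
There are 3 pink cards.
The claim requires 2 < 3, which holds.

True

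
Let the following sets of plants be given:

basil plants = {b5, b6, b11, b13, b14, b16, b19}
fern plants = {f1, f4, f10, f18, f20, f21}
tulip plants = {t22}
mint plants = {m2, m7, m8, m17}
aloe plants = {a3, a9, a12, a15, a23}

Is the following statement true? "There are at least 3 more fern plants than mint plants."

False

fern plants: 6.
mint plants: 4.
The claim requires 6 − 4 = 2 ≥ 3, which does not hold.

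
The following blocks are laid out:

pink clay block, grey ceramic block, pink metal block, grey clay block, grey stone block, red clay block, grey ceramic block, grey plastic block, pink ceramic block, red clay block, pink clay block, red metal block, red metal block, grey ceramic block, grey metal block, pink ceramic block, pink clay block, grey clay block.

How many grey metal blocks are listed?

1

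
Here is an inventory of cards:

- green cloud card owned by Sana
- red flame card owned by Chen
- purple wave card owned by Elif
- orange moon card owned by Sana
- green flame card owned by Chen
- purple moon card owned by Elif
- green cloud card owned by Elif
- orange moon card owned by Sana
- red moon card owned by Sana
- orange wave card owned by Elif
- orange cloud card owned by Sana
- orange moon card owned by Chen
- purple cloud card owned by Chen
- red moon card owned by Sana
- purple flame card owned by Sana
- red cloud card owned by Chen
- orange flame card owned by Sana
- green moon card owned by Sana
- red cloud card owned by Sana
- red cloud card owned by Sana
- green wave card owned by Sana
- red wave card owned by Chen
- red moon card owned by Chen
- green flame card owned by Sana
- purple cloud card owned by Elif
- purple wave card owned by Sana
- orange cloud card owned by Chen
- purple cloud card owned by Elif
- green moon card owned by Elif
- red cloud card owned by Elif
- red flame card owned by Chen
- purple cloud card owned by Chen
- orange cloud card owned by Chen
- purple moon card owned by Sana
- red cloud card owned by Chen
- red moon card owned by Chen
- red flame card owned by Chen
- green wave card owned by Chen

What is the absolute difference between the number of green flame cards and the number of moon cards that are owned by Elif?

green flame cards: 2. moon cards owned by Elif: 2.
|2 − 2| = 2 − 2 = 0.

0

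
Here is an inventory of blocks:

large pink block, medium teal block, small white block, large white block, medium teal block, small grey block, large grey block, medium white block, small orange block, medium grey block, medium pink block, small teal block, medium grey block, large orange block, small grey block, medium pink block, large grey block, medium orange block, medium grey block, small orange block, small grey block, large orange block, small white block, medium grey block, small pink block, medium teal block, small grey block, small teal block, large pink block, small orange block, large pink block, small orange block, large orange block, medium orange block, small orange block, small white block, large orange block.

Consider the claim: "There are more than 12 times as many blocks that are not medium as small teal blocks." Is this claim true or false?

True

|blocks that are not medium| = 25.
|small teal blocks| = 2.
The claim requires 25 > 12 × 2 = 24, which holds.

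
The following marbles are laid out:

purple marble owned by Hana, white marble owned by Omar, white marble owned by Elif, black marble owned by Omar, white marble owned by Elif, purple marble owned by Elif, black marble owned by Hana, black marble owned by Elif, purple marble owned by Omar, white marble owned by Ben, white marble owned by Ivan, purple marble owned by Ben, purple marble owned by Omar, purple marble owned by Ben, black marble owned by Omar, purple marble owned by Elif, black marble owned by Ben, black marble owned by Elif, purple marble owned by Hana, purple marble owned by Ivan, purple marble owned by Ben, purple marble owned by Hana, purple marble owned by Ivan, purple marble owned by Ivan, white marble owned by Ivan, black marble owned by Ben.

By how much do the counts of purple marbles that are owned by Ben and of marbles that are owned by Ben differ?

3

purple marbles owned by Ben: 3. marbles owned by Ben: 6.
|3 − 6| = 6 − 3 = 3.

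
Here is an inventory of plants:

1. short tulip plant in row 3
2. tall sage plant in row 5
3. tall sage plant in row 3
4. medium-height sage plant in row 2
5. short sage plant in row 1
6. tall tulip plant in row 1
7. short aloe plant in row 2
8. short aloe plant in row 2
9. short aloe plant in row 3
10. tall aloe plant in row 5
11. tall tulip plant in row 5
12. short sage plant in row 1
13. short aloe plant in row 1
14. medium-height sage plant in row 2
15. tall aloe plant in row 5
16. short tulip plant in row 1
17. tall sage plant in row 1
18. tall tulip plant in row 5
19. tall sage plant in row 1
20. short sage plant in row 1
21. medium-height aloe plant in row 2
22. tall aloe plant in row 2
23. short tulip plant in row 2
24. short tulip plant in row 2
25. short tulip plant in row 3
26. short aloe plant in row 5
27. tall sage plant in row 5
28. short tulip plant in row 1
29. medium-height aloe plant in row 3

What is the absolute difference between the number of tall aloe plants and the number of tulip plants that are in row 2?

1

tall aloe plants: 3. tulip plants in row 2: 2.
|3 − 2| = 3 − 2 = 1.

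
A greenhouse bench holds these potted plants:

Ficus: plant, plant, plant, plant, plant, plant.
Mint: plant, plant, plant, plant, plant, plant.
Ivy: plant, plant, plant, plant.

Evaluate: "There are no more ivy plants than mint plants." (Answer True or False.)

True

ivy plants: 4.
mint plants: 6.
The claim requires 4 ≤ 6, which holds.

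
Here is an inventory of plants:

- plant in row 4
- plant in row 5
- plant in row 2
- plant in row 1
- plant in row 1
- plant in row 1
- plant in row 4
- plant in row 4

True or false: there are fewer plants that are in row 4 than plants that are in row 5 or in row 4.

True

There are 3 plants in row 4.
There are 4 plants in row 5 or in row 4.
The claim requires 3 < 4, which holds.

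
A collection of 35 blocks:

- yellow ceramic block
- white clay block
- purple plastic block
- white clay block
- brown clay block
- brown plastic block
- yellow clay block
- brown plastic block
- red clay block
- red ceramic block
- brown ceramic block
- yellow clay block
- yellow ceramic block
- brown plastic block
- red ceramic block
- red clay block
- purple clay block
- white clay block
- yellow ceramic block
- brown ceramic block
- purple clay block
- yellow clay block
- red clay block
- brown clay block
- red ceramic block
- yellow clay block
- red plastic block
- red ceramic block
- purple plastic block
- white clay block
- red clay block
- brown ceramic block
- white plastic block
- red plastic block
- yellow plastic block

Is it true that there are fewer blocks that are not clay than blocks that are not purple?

|blocks that are not clay| = 19.
|blocks that are not purple| = 31.
The claim requires 19 < 31, which holds.

True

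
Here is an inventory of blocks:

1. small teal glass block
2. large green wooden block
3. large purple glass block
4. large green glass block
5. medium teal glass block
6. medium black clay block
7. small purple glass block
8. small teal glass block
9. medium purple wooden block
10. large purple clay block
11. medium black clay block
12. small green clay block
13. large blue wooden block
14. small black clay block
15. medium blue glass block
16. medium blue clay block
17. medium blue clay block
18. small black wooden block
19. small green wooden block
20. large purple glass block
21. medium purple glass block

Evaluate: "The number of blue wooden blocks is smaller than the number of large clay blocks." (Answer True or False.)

|blue wooden blocks| = 1.
|large clay blocks| = 1.
The claim requires 1 < 1, which does not hold.

False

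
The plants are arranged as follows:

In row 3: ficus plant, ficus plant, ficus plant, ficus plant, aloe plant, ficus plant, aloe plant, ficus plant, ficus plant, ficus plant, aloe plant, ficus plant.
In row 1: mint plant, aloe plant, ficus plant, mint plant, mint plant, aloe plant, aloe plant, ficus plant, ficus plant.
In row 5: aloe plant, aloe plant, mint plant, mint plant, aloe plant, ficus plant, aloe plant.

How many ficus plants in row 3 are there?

9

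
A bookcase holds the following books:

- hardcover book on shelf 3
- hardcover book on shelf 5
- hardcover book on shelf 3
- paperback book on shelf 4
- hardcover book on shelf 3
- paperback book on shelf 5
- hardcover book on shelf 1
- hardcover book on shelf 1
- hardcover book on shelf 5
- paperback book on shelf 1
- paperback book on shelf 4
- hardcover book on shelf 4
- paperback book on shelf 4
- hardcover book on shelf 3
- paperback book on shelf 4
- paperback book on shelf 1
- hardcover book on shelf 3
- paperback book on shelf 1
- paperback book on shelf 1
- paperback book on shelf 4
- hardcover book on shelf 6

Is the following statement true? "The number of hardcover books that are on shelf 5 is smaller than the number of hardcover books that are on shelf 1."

There are 2 hardcover books on shelf 5.
There are 2 hardcover books on shelf 1.
The claim requires 2 < 2, which does not hold.

False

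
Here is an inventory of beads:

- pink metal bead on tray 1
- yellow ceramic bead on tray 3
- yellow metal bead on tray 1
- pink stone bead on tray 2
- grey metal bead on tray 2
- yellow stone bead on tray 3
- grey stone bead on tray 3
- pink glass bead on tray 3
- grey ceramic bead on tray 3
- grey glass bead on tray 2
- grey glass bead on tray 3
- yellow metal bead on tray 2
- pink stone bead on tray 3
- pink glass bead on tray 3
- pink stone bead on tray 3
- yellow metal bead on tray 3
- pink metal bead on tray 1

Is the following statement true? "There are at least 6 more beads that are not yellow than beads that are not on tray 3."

False

|beads that are not yellow| = 12.
|beads that are not on tray 3| = 7.
The claim requires 12 − 7 = 5 ≥ 6, which does not hold.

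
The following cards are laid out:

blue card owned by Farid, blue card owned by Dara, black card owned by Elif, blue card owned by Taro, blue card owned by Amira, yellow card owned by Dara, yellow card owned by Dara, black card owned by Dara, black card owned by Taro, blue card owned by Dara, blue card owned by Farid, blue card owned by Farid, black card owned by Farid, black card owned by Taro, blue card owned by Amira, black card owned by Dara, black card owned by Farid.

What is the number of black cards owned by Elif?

1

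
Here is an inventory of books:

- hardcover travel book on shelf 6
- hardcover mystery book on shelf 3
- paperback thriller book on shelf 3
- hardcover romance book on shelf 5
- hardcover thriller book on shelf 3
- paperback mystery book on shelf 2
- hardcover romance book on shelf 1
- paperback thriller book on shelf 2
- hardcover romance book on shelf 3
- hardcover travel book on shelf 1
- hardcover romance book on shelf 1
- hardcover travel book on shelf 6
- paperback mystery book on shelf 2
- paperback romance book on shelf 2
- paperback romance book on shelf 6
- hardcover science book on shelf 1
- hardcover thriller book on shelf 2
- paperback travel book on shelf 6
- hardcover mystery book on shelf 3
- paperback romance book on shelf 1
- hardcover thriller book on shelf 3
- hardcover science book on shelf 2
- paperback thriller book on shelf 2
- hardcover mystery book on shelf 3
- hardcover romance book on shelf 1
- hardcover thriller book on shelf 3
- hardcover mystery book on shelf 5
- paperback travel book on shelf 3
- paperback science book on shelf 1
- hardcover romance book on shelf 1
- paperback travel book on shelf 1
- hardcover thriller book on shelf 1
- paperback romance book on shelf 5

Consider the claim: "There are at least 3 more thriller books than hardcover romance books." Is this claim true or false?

False

There are 8 thriller books.
There are 6 hardcover romance books.
The claim requires 8 − 6 = 2 ≥ 3, which does not hold.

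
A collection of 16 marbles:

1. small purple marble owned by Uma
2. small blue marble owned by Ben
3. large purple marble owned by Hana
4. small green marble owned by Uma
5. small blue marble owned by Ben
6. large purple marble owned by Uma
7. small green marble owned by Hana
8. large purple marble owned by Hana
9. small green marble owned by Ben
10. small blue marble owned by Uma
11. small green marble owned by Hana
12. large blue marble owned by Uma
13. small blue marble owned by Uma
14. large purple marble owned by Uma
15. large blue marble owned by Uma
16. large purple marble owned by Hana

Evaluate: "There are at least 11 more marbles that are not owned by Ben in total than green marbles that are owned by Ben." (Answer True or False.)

|marbles that are not owned by Ben| = 13.
|green marbles owned by Ben| = 1.
The claim requires 13 − 1 = 12 ≥ 11, which holds.

True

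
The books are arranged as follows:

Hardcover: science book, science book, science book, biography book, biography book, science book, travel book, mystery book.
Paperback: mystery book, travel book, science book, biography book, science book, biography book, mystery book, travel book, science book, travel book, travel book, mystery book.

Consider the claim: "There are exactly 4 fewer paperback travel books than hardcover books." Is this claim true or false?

|paperback travel books| = 4.
|hardcover books| = 8.
The claim requires 8 − 4 (= 4) to equal 4, which holds.

True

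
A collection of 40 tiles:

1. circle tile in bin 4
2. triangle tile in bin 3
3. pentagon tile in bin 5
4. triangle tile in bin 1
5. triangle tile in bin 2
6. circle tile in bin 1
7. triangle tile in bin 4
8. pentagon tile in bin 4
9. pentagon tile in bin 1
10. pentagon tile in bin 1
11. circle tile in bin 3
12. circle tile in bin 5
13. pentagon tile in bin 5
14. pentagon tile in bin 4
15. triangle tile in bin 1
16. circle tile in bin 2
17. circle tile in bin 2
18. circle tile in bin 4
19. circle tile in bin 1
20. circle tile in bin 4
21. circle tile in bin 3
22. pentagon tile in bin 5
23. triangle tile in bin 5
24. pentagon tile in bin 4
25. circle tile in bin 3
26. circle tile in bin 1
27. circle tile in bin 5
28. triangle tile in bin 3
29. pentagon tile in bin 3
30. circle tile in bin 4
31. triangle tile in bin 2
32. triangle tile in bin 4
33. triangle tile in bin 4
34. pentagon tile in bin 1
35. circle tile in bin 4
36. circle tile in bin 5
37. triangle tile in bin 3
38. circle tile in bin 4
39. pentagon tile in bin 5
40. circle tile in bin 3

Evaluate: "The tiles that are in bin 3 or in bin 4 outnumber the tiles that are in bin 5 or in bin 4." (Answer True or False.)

There are 20 tiles in bin 3 or in bin 4.
There are 20 tiles in bin 5 or in bin 4.
The claim requires 20 > 20, which does not hold.

False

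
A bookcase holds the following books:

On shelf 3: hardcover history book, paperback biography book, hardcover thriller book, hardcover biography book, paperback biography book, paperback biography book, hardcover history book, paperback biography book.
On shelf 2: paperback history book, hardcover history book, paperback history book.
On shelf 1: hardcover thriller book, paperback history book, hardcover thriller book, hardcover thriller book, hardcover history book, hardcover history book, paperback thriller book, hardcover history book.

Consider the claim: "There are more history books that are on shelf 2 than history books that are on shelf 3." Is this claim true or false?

True

|history books on shelf 2| = 3.
|history books on shelf 3| = 2.
The claim requires 3 > 2, which holds.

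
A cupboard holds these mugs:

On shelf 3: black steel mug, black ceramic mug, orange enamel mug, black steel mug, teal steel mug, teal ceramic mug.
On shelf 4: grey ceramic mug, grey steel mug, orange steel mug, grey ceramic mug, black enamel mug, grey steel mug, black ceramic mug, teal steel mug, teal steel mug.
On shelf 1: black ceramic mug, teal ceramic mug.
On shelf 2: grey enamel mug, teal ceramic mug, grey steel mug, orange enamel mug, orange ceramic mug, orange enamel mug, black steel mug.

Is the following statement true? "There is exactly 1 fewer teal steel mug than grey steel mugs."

|teal steel mugs| = 3.
|grey steel mugs| = 3.
The claim requires 3 − 3 (= 0) to equal 1, which does not hold.

False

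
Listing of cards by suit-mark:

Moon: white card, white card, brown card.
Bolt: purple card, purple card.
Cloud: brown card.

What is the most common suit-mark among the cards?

moon

Counts by suit-mark: moon 3, bolt 2, cloud 1.
The maximum is 3, held uniquely by moon.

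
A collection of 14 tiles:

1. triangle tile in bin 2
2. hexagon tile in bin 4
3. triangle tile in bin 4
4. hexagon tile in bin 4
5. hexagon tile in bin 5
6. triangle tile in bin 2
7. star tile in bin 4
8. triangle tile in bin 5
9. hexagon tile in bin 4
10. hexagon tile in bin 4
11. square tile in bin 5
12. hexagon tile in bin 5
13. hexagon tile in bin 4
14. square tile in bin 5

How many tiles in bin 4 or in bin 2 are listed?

9

in bin 2: 2; in bin 4: 7; together 2 + 7 = 9.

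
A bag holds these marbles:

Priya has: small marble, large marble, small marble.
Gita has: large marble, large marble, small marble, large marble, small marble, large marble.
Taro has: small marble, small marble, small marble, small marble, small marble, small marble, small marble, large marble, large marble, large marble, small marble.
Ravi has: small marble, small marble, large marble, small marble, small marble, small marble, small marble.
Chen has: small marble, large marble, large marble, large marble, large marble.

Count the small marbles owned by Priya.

2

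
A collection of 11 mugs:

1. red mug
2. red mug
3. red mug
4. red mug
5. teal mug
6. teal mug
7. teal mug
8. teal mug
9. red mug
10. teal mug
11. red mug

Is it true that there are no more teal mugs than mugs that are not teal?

True

teal mugs: 5.
mugs that are not teal: 6.
The claim requires 5 ≤ 6, which holds.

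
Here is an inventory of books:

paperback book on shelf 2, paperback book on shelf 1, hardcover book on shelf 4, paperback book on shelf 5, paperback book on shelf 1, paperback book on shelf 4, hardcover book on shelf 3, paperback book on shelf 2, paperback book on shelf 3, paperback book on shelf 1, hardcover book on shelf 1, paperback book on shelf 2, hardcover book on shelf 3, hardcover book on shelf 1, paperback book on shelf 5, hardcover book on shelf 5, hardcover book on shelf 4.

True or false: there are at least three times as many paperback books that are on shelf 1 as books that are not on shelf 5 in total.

False

paperback books on shelf 1: 3.
books that are not on shelf 5: 14.
The claim requires 3 ≥ 3 × 14 = 42, which does not hold.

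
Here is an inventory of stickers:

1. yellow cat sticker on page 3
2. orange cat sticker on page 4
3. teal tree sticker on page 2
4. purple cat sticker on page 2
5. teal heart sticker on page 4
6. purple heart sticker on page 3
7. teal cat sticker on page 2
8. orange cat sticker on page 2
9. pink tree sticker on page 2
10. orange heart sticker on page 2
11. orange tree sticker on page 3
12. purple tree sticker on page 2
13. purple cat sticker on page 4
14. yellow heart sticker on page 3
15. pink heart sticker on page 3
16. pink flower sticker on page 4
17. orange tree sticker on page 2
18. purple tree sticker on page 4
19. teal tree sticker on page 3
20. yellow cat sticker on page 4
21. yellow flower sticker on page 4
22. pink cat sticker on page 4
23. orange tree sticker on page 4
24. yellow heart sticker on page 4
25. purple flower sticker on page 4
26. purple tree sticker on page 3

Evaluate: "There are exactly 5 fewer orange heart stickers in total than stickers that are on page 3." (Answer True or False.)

orange heart stickers: 1.
stickers on page 3: 7.
The claim requires 7 − 1 (= 6) to equal 5, which does not hold.

False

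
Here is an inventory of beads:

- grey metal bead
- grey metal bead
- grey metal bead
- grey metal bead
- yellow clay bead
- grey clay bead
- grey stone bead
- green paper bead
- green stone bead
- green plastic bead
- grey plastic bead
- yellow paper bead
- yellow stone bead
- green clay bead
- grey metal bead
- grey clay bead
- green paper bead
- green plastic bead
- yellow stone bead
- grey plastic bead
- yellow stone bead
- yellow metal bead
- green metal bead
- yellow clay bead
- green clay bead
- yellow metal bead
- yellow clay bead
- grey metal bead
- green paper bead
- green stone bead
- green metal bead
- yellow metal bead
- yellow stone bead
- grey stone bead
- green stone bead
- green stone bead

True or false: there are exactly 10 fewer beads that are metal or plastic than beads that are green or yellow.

beads that are metal or plastic: 15.
beads that are green or yellow: 24.
The claim requires 24 − 15 (= 9) to equal 10, which does not hold.

False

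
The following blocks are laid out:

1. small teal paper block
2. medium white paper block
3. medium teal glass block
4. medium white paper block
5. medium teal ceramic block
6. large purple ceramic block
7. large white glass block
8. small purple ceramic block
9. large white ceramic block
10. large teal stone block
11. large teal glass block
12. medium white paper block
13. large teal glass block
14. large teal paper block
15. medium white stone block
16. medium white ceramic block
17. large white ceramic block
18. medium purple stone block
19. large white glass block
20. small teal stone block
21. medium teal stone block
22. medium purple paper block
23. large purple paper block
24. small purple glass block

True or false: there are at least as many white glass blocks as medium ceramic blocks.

True

white glass blocks: 2.
medium ceramic blocks: 2.
The claim requires 2 ≥ 2, which holds.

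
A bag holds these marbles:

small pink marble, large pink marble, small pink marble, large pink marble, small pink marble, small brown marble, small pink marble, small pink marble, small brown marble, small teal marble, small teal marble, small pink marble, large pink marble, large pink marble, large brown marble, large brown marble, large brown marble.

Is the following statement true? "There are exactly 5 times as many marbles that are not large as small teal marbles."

marbles that are not large: 10.
small teal marbles: 2.
The claim requires 10 = 5 × 2 = 10, which holds.

True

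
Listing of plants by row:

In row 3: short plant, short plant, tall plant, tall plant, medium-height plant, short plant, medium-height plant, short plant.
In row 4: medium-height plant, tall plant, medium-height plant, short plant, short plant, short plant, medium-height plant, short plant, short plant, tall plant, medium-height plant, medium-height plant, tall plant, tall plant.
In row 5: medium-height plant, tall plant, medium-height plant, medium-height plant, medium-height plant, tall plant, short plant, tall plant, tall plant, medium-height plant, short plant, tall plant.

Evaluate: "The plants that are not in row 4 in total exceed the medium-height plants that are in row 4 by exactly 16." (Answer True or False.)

There are 20 plants that are not in row 4.
There are 5 medium-height plants in row 4.
The claim requires 20 − 5 (= 15) to equal 16, which does not hold.

False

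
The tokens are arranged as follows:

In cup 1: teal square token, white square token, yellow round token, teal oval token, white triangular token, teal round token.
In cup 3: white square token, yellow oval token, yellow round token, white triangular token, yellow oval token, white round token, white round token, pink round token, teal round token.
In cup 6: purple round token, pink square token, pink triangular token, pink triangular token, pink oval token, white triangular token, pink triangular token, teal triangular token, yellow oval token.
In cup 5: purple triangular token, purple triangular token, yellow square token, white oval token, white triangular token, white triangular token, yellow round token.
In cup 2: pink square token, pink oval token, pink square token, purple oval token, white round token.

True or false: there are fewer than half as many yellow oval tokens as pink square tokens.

yellow oval tokens: 3.
pink square tokens: 3.
The claim requires 2 × 3 = 6 < 3, which does not hold.

False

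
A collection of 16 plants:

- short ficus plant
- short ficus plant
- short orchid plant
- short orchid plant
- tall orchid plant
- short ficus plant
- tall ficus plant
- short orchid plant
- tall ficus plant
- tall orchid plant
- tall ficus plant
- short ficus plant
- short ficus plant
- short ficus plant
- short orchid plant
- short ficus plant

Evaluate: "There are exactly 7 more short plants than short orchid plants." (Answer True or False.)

|short plants| = 11.
|short orchid plants| = 4.
The claim requires 11 − 4 (= 7) to equal 7, which holds.

True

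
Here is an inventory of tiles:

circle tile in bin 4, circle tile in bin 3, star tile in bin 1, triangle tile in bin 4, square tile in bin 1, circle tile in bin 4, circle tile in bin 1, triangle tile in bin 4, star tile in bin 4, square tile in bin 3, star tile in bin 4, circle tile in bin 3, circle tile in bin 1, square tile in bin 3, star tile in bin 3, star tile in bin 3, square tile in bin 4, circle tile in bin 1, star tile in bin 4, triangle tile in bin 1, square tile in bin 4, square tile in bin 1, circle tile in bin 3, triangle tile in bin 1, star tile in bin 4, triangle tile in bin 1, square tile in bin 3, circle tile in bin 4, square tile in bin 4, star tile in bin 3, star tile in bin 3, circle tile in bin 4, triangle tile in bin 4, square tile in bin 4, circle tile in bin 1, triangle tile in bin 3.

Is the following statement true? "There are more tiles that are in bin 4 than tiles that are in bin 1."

|tiles in bin 4| = 15.
|tiles in bin 1| = 10.
The claim requires 15 > 10, which holds.

True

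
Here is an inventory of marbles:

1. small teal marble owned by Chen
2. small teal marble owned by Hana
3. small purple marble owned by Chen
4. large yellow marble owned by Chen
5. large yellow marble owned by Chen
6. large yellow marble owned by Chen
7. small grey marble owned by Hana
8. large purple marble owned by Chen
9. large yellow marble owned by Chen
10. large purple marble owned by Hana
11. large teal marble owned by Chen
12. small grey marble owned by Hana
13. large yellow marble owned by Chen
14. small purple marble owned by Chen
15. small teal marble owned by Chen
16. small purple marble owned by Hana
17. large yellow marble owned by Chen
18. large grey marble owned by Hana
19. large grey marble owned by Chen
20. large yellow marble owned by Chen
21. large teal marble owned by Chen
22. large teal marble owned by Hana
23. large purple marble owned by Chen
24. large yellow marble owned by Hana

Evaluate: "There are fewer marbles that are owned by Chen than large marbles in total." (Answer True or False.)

False

marbles owned by Chen: 16.
large marbles: 16.
The claim requires 16 < 16, which does not hold.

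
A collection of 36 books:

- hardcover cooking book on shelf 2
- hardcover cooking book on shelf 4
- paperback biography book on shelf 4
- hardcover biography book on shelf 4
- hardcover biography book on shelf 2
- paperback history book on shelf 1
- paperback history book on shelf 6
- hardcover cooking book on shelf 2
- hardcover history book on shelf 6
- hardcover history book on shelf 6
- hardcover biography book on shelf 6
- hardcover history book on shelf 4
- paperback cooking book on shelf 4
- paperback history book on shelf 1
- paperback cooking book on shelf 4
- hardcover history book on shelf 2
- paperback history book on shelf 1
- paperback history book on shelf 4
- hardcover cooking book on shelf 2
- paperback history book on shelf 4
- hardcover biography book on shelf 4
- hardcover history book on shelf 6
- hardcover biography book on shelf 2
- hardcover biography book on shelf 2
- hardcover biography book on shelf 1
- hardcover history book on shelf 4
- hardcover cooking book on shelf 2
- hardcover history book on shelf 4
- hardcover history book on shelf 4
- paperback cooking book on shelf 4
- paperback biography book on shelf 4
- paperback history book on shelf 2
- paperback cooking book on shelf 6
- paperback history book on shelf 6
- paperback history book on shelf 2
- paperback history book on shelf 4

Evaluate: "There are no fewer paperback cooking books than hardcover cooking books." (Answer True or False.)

False

|paperback cooking books| = 4.
|hardcover cooking books| = 5.
The claim requires 4 ≥ 5, which does not hold.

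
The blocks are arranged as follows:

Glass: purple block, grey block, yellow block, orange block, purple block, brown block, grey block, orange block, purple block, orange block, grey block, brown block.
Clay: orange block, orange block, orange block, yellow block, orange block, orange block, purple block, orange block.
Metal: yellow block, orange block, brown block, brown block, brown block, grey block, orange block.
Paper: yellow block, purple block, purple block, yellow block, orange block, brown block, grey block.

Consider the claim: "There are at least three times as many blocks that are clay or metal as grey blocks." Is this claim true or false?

|blocks that are clay or metal| = 15.
|grey blocks| = 5.
The claim requires 15 ≥ 3 × 5 = 15, which holds.

True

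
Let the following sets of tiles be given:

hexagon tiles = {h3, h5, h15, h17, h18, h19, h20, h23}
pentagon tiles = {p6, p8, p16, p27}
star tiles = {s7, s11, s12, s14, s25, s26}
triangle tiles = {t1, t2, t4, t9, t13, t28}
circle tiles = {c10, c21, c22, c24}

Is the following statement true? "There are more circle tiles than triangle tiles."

False

There are 4 circle tiles.
There are 6 triangle tiles.
The claim requires 4 > 6, which does not hold.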